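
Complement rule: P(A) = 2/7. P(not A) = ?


P(A') = 1 - P(A) = 1 - 2/7 = 5/7

5/7


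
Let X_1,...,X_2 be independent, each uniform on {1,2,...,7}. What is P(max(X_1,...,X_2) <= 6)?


P(max <= 6) = P(all X_i <= 6) = (P(X_1 <= 6))^2
= (6/7)^2 = 36/49

36/49


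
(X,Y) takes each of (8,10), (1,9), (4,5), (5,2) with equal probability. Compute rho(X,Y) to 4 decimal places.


Cov(X,Y) = 0.5000, Var(X) = 6.2500, Var(Y) = 10.2500
rho = Cov/(sqrt(VarX)*sqrt(VarY)) = 0.0625

0.0625


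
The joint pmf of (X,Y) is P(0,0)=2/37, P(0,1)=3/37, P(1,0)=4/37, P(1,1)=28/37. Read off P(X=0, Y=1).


Read from table: P(X=0, Y=1) = 3/37

3/37


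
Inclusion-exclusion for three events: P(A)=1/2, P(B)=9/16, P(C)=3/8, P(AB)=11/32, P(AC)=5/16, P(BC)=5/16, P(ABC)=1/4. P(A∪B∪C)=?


P(A∪B∪C) = P(A)+P(B)+P(C) - P(AB)-P(AC)-P(BC) + P(ABC)
= 1/2+9/16+3/8 - 11/32-5/16-5/16 + 1/4
= 23/32

23/32


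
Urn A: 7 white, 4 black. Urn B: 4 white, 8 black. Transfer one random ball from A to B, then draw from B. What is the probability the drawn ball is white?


P(transfer white) = 7/11; P(transfer black) = 4/11
If white transferred: Urn II has 5 white of 13, so P(white|white moved) = 5/13
If black transferred: Urn II has 4 white of 13, so P(white|black moved) = 4/13
By total probability: P(white) = 7/11*5/13 + 4/11*4/13 = 51/143

51/143


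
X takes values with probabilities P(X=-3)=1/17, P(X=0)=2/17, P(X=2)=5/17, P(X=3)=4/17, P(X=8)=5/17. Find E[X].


E[X] = sum(x * P(x))
= -3*1/17 + 0*2/17 + 2*5/17 + 3*4/17 + 8*5/17
= 59/17

59/17


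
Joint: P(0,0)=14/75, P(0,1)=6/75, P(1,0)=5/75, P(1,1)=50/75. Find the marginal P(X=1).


P(X=1) = P(1,0)+P(1,1) = 5/75 + 50/75 = 55/75 = 11/15

11/15


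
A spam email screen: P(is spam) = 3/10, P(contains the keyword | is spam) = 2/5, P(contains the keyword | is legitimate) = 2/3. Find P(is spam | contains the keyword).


P(A) = P(A|B)P(B) + P(A|B')P(B') = 2/5*3/10 + 2/3*7/10 = 44/75
P(B|A) = P(A|B)P(B)/P(A) = (3/25)/(44/75) = 9/44

9/44


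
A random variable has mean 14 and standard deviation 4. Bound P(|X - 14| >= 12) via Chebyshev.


k = 12/4 = 3
Chebyshev: P(|X-mu| >= k*sigma) <= 1/k^2 = 1/3^2 = 1/9

1/9


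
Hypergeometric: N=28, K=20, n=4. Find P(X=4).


P(X=4) = C(20,4)*C(8,0) / C(28,4)
= 4845*1 / 20475
= 4845/20475 = 323/1365

323/1365


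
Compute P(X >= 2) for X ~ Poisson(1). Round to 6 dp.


P(X>=2) = 1 - P(X<=1) = 1 - (e^(-1)*1^0/0! + e^(-1)*1^1/1!)
≈ 1 - (0.3678794412 + 0.3678794412)
= 1 - 0.7357588824 = 0.2642411176
≈ 0.264241

0.264241


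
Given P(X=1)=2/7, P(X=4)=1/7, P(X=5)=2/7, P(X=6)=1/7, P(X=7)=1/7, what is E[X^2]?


E[X^2] = sum(g(x)*P(x))
= 1*2/7 + 16*1/7 + 25*2/7 + 36*1/7 + 49*1/7
= 153/7

153/7


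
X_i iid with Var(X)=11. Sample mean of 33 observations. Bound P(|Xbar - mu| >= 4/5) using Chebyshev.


Var(Xbar) = Var(X)/n = 11/33
Chebyshev: P(|Xbar-mu| >= 4/5) <= Var(Xbar)/(4/5)^2 = (1/3)/(16/25) = 25/48

25/48


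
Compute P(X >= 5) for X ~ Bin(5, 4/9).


P(X>=5) = P(X=5)
= 1024/59049
= 1024/59049

1024/59049


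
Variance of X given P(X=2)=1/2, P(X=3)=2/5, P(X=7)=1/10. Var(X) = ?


E[X] = 29/10, E[X^2] = 21/2
Var(X) = E[X^2] - (E[X])^2 = 21/2 - (29/10)^2 = 209/100

209/100


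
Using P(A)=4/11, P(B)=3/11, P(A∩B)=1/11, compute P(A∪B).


P(A∪B) = P(A) + P(B) - P(A∩B)
= 4/11 + 3/11 - 1/11 = 6/11

6/11


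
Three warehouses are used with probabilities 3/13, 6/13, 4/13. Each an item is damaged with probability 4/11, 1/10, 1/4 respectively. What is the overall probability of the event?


P(A) = P(A|B1)P(B1) + P(A|B2)P(B2) + P(A|B3)P(B3)
= 4/11*3/13 + 1/10*6/13 + 1/4*4/13
= 12/143 + 3/65 + 1/13 = 148/715

148/715


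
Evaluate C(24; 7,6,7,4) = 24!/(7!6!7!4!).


24! = 620448401733239439360000
Denominator: 7!=5040 * 6!=720 * 7!=5040 * 4!=24
Coefficient = 620448401733239439360000 / 438939648000 = 1413516424320

1413516424320


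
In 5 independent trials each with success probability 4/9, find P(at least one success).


P(at least one) = 1 - P(none)
P(none) = (1 - 4/9)^5 = (5/9)^5 = 3125/59049
P(at least one) = 1 - 3125/59049 = 55924/59049

55924/59049


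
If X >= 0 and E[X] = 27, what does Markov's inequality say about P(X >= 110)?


Markov: P(X >= a) <= E[X]/a
P(X >= 110) <= 27/110

27/110


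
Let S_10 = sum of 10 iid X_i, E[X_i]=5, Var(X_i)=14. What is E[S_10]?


E[S_n] = n*E[X_1] = 10*5 = 50

50


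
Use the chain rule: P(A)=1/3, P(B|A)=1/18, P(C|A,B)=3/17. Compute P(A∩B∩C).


P(A∩B∩C) = P(A) * P(B|A) * P(C|A∩B)
= 1/3 * 1/18 * 3/17
= 1/54 * 3/17 = 1/306

1/306


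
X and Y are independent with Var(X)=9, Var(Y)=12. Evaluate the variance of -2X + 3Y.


Independence => Cov(X,Y)=0
Var(-2X + 3Y) = (-2)^2*Var(X) + 3^2*Var(Y)
= 4*9 + 9*12 = 144

144


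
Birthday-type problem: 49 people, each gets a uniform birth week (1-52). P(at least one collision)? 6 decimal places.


P(all different) = prod((52-i)/52 for i=0..48) = 0.000000
P(at least one match) = 1 - 0.000000 = 1.000000

1.000000


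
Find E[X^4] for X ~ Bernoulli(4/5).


For Bernoulli: X in {0,1}
E[X^4] = 0^4*(1-4/5) + 1^4*4/5 = 4/5

4/5


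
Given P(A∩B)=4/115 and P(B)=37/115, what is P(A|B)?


P(A|B) = P(A∩B)/P(B) = (4/115)/(37/115) = 4/37

4/37


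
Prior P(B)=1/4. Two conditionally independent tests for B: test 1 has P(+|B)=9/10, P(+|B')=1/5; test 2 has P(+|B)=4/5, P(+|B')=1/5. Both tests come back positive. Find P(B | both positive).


After test 1: P(+) = 9/10*1/4 + 1/5*3/4 = 3/8
P(B|+) = (9/40)/(3/8) = 3/5
After test 2 (use post1 as new prior): P(+) = 4/5*3/5 + 1/5*2/5 = 14/25
P(B|+,+) = (12/25)/(14/25) = 6/7

6/7


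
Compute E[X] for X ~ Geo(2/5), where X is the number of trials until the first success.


For geometric (trials until first success), E[X] = 1/p = 1/(2/5) = 5/2

5/2


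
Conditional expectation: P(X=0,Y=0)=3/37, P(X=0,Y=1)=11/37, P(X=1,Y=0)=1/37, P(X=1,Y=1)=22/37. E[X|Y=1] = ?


P(Y=1) = 33/37
E[X|Y=1] = (0*11 + 1*22)/33 = 22/33 = 2/3

2/3


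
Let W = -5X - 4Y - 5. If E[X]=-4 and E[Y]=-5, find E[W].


E[-5X - 4Y - 5] = -5*E[X] - 4*E[Y] - 5
= (-5)*(-4) + (-4)*(-5) + (-5)
= 20 + 20 - 5 = 35

35


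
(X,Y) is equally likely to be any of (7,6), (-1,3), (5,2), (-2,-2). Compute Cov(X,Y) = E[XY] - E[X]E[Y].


E[X]=9/4, E[Y]=9/4, E[XY]=53/4
Cov(X,Y) = E[XY] - E[X]E[Y] = 53/4 - 9/4*9/4 = 131/16

131/16


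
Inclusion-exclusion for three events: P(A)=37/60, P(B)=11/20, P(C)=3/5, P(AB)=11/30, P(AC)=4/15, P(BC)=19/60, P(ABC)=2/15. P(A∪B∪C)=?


P(A∪B∪C) = P(A)+P(B)+P(C) - P(AB)-P(AC)-P(BC) + P(ABC)
= 37/60+11/20+3/5 - 11/30-4/15-19/60 + 2/15
= 19/20

19/20


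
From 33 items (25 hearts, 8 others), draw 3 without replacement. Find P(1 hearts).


P(X=1) = C(25,1)*C(8,2) / C(33,3)
= 25*28 / 5456
= 700/5456 = 175/1364

175/1364


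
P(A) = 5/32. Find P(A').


P(A') = 1 - P(A) = 1 - 5/32 = 27/32

27/32


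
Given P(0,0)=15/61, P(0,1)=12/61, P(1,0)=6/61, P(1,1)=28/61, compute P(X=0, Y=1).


Read from table: P(X=0, Y=1) = 12/61

12/61


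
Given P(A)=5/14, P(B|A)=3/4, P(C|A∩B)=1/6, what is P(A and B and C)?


P(A∩B∩C) = P(A) * P(B|A) * P(C|A∩B)
= 5/14 * 3/4 * 1/6
= 15/56 * 1/6 = 5/112

5/112


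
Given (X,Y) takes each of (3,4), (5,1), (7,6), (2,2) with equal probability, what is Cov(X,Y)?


E[X]=17/4, E[Y]=13/4, E[XY]=63/4
Cov(X,Y) = E[XY] - E[X]E[Y] = 63/4 - 17/4*13/4 = 31/16

31/16


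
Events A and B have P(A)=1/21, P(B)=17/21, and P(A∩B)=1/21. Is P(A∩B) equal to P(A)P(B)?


P(A)*P(B) = 1/21*17/21 = 17/441
P(A∩B) = 1/21 != 17/441, so not independent

No, A and B are not independent


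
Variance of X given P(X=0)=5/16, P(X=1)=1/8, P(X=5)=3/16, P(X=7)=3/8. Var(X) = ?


E[X] = 59/16, E[X^2] = 371/16
Var(X) = E[X^2] - (E[X])^2 = 371/16 - (59/16)^2 = 2455/256

2455/256


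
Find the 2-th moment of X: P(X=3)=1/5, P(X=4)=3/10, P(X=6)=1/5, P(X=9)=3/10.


E[X^2] = sum(x^2 * P(x))
= 9*1/5 + 16*3/10 + 36*1/5 + 81*3/10
= 381/10

381/10


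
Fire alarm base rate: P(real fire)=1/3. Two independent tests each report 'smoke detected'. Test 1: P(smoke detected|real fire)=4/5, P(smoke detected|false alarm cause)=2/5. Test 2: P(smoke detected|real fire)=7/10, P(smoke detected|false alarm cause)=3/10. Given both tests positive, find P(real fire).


After test 1: P(+) = 4/5*1/3 + 2/5*2/3 = 8/15
P(B|+) = (4/15)/(8/15) = 1/2
After test 2 (use post1 as new prior): P(+) = 7/10*1/2 + 3/10*1/2 = 1/2
P(B|+,+) = (7/20)/(1/2) = 7/10

7/10


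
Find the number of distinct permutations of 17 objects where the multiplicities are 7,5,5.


17! = 355687428096000
Denominator: 7!=5040 * 5!=120 * 5!=120
Coefficient = 355687428096000 / 72576000 = 4900896

4900896


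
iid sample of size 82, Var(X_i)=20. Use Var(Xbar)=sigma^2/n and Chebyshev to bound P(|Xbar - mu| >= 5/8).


Var(Xbar) = Var(X)/n = 20/82
Chebyshev: P(|Xbar-mu| >= 5/8) <= Var(Xbar)/(5/8)^2 = (10/41)/(25/64) = 128/205

128/205


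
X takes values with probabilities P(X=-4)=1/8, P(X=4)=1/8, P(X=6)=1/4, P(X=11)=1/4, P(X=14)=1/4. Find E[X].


E[X] = sum(x * P(x))
= -4*1/8 + 4*1/8 + 6*1/4 + 11*1/4 + 14*1/4
= 31/4

31/4


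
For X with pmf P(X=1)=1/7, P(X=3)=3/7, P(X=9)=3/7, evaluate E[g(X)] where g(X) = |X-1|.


E[|X-1|] = sum(g(x)*P(x))
= 0*1/7 + 2*3/7 + 8*3/7
= 30/7

30/7


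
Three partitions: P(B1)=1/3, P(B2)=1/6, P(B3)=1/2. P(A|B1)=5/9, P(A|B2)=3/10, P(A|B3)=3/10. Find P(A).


P(A) = P(A|B1)P(B1) + P(A|B2)P(B2) + P(A|B3)P(B3)
= 5/9*1/3 + 3/10*1/6 + 3/10*1/2
= 5/27 + 1/20 + 3/20 = 52/135

52/135


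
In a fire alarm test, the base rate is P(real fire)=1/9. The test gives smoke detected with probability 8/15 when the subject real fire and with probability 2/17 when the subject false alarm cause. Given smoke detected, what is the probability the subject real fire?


P(A) = P(A|B)P(B) + P(A|B')P(B') = 8/15*1/9 + 2/17*8/9 = 376/2295
P(B|A) = P(A|B)P(B)/P(A) = (8/135)/(376/2295) = 17/47

17/47


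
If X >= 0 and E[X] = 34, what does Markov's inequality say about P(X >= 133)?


Markov: P(X >= a) <= E[X]/a
P(X >= 133) <= 34/133

34/133


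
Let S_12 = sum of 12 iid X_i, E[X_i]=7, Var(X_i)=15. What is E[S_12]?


E[S_n] = n*E[X_1] = 12*7 = 84

84


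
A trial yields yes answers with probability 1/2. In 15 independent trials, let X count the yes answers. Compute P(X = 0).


P(X=0) = C(15,0) * p^0 * (1-p)^15
= 1 * 1 * 1/32768
= 1/32768

1/32768


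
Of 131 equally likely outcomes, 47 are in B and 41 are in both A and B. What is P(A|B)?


P(A|B) = P(A∩B)/P(B) = (41/131)/(47/131) = 41/47

41/47


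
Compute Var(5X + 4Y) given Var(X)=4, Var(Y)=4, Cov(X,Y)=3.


Var(5X + 4Y) = 5^2*Var(X) + 4^2*Var(Y) + 2*5*4*Cov(X,Y)
= 25*4 + 16*4 + 40*3
= 100 + 64 + 120 = 284

284


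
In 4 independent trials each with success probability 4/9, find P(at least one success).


P(at least one) = 1 - P(none)
P(none) = (1 - 4/9)^4 = (5/9)^4 = 625/6561
P(at least one) = 1 - 625/6561 = 5936/6561

5936/6561


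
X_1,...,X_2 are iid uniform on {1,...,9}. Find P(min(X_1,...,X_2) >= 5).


P(min >= 5) = P(all X_i >= 5) = (P(X_1 >= 5))^2
= (5/9)^2 = 25/81

25/81


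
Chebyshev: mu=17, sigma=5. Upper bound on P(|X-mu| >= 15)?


k = 15/5 = 3
Chebyshev: P(|X-mu| >= k*sigma) <= 1/k^2 = 1/3^2 = 1/9

1/9


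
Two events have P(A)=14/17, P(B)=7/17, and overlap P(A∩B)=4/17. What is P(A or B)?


P(A∪B) = P(A) + P(B) - P(A∩B)
= 14/17 + 7/17 - 4/17 = 1

1


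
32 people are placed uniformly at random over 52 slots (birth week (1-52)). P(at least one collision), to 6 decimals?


P(all different) = prod((52-i)/52 for i=0..31) = 0.000004
P(at least one match) = 1 - 0.000004 = 0.999996

0.999996


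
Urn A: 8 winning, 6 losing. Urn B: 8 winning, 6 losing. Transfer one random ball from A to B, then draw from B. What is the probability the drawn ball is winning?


P(transfer winning) = 8/14 = 4/7; P(transfer losing) = 3/7
If winning transferred: Urn II has 9 winning of 15, so P(winning|winning moved) = 3/5
If losing transferred: Urn II has 8 winning of 15, so P(winning|losing moved) = 8/15
By total probability: P(winning) = 4/7*3/5 + 3/7*8/15 = 4/7

4/7


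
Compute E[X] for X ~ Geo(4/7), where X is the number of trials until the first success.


For geometric (trials until first success), E[X] = 1/p = 1/(4/7) = 7/4

7/4


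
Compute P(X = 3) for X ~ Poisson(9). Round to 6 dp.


P(X=3) = e^(-9) * 9^3 / 3!
≈ 0.0001234098041 * 729 / 6
≈ 0.014994

0.014994


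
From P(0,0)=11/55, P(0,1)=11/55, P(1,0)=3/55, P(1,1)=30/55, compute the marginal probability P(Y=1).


P(Y=1) = P(0,1)+P(1,1) = 11/55 + 30/55 = 41/55

41/55


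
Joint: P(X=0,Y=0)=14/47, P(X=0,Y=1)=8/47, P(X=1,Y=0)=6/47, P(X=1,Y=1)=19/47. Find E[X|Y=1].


P(Y=1) = 27/47
E[X|Y=1] = (0*8 + 1*19)/27 = 19/27

19/27


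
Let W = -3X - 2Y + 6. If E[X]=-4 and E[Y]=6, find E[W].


E[-3X - 2Y + 6] = -3*E[X] - 2*E[Y] + 6
= (-3)*(-4) + (-2)*(6) + (6)
= 12 - 12 + 6 = 6

6


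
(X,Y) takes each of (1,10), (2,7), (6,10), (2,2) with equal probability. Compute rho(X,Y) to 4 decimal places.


Cov(X,Y) = 2.0625, Var(X) = 3.6875, Var(Y) = 10.6875
rho = Cov/(sqrt(VarX)*sqrt(VarY)) = 0.3285

0.3285


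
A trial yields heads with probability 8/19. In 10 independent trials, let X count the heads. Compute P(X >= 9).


P(X>=9) = P(X=9) + P(X=10)
= 14763950080/6131066257801 + 1073741824/6131066257801
= 15837691904/6131066257801

15837691904/6131066257801


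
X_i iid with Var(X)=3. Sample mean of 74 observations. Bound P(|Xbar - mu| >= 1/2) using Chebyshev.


Var(Xbar) = Var(X)/n = 3/74
Chebyshev: P(|Xbar-mu| >= 1/2) <= Var(Xbar)/(1/2)^2 = (3/74)/(1/4) = 6/37

6/37


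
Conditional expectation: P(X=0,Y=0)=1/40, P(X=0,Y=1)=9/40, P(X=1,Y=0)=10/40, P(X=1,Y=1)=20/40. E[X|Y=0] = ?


P(Y=0) = 11/40
E[X|Y=0] = (0*1 + 1*10)/11 = 10/11

10/11


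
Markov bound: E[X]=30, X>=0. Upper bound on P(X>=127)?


Markov: P(X >= a) <= E[X]/a
P(X >= 127) <= 30/127

30/127


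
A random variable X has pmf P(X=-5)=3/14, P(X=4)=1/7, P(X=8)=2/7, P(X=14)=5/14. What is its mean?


E[X] = sum(x * P(x))
= -5*3/14 + 4*1/7 + 8*2/7 + 14*5/14
= 95/14

95/14


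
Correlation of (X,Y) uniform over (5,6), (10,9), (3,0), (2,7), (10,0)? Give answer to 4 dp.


Cov(X,Y) = 0.4000, Var(X) = 11.6000, Var(Y) = 13.8400
rho = Cov/(sqrt(VarX)*sqrt(VarY)) = 0.0316

0.0316


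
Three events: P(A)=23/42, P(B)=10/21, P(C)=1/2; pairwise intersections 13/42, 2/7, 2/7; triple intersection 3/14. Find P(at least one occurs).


P(A∪B∪C) = P(A)+P(B)+P(C) - P(AB)-P(AC)-P(BC) + P(ABC)
= 23/42+10/21+1/2 - 13/42-2/7-2/7 + 3/14
= 6/7

6/7


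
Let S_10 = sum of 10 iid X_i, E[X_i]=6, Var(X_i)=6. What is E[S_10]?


E[S_n] = n*E[X_1] = 10*6 = 60

60


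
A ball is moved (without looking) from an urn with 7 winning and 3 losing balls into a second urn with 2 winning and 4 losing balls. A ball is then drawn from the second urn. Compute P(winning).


P(transfer winning) = 7/10; P(transfer losing) = 3/10
If winning transferred: Urn II has 3 winning of 7, so P(winning|winning moved) = 3/7
If losing transferred: Urn II has 2 winning of 7, so P(winning|losing moved) = 2/7
By total probability: P(winning) = 7/10*3/7 + 3/10*2/7 = 27/70

27/70


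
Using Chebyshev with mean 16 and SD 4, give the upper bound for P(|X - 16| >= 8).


k = 8/4 = 2
Chebyshev: P(|X-mu| >= k*sigma) <= 1/k^2 = 1/2^2 = 1/4

1/4


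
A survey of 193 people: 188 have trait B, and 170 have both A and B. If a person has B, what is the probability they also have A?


P(A|B) = P(A∩B)/P(B) = (170/193)/(188/193) = 170/188 = 85/94

85/94


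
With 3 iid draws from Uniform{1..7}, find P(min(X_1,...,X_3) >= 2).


P(min >= 2) = P(all X_i >= 2) = (P(X_1 >= 2))^3
= (6/7)^3 = 216/343

216/343


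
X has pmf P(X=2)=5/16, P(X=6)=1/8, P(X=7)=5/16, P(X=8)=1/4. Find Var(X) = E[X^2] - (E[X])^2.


E[X] = 89/16, E[X^2] = 593/16
Var(X) = E[X^2] - (E[X])^2 = 593/16 - (89/16)^2 = 1567/256

1567/256


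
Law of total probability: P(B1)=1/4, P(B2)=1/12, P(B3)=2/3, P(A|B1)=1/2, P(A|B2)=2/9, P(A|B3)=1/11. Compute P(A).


P(A) = P(A|B1)P(B1) + P(A|B2)P(B2) + P(A|B3)P(B3)
= 1/2*1/4 + 2/9*1/12 + 1/11*2/3
= 1/8 + 1/54 + 2/33 = 485/2376

485/2376


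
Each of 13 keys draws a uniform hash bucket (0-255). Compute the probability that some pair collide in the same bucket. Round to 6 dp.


P(all different) = prod((256-i)/256 for i=0..12) = 0.733615
P(at least one match) = 1 - 0.733615 = 0.266385

0.266385


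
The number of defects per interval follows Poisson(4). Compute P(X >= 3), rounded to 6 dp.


P(X>=3) = 1 - P(X<=2) = 1 - (e^(-4)*4^0/0! + e^(-4)*4^1/1! + e^(-4)*4^2/2!)
≈ 1 - (0.0183156389 + 0.0732625556 + 0.1465251111)
= 1 - 0.2381033056 = 0.7618966944
≈ 0.761897

0.761897


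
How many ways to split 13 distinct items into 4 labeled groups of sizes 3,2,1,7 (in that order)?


13! = 6227020800
Denominator: 3!=6 * 2!=2 * 1!=1 * 7!=5040
Coefficient = 6227020800 / 60480 = 102960

102960


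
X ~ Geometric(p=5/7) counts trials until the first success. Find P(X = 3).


P(X=3) = (1-p)^2 * p = (2/7)^2 * 5/7
= 4/49 * 5/7 = 20/343

20/343


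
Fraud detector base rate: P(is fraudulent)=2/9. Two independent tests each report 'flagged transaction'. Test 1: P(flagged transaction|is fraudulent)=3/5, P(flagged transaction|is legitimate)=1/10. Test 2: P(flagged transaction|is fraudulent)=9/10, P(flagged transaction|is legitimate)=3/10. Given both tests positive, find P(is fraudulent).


After test 1: P(+) = 3/5*2/9 + 1/10*7/9 = 19/90
P(B|+) = (2/15)/(19/90) = 12/19
After test 2 (use post1 as new prior): P(+) = 9/10*12/19 + 3/10*7/19 = 129/190
P(B|+,+) = (54/95)/(129/190) = 36/43

36/43


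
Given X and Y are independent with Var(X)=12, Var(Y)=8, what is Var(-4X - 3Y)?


Independence => Cov(X,Y)=0
Var(-4X - 3Y) = (-4)^2*Var(X) + (-3)^2*Var(Y)
= 16*12 + 9*8 = 264

264


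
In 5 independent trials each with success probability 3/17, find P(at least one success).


P(at least one) = 1 - P(none)
P(none) = (1 - 3/17)^5 = (14/17)^5 = 537824/1419857
P(at least one) = 1 - 537824/1419857 = 882033/1419857

882033/1419857


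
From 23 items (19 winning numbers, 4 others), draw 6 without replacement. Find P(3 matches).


P(X=3) = C(19,3)*C(4,3) / C(23,6)
= 969*4 / 100947
= 3876/100947 = 68/1771

68/1771


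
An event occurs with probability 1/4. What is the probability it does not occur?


P(A') = 1 - P(A) = 1 - 1/4 = 3/4

3/4


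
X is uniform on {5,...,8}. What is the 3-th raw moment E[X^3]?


E[X^3] = (1/4) * sum(x^3 for x=5..8)
= 1196/4 = 299

299


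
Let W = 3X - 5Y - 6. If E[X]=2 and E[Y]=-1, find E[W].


E[3X - 5Y - 6] = 3*E[X] - 5*E[Y] - 6
= (3)*(2) + (-5)*(-1) + (-6)
= 6 + 5 - 6 = 5

5


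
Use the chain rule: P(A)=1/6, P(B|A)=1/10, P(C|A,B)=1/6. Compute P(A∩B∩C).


P(A∩B∩C) = P(A) * P(B|A) * P(C|A∩B)
= 1/6 * 1/10 * 1/6
= 1/60 * 1/6 = 1/360

1/360


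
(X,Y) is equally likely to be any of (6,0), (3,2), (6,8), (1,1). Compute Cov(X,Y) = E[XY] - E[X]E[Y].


E[X]=4, E[Y]=11/4, E[XY]=55/4
Cov(X,Y) = E[XY] - E[X]E[Y] = 55/4 - 4*11/4 = 11/4

11/4


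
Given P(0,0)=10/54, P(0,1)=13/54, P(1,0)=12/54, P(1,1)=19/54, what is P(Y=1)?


P(Y=1) = P(0,1)+P(1,1) = 13/54 + 19/54 = 32/54 = 16/27

16/27


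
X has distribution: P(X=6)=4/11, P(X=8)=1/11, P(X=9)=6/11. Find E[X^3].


E[X^3] = sum(g(x)*P(x))
= 216*4/11 + 512*1/11 + 729*6/11
= 5750/11

5750/11


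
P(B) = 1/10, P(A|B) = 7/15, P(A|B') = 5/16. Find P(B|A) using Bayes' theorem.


P(A) = P(A|B)P(B) + P(A|B')P(B') = 7/15*1/10 + 5/16*9/10 = 787/2400
P(B|A) = P(A|B)P(B)/P(A) = (7/150)/(787/2400) = 112/787

112/787


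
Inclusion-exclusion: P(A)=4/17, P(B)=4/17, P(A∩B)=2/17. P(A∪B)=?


P(A∪B) = P(A) + P(B) - P(A∩B)
= 4/17 + 4/17 - 2/17 = 6/17

6/17


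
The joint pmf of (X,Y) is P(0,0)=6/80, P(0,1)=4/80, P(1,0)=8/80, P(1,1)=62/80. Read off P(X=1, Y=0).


Read from table: P(X=1, Y=0) = 8/80 = 1/10

1/10


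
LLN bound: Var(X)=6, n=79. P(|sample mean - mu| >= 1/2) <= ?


Var(Xbar) = Var(X)/n = 6/79
Chebyshev: P(|Xbar-mu| >= 1/2) <= Var(Xbar)/(1/2)^2 = (6/79)/(1/4) = 24/79

24/79


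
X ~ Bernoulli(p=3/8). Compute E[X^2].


For Bernoulli: X in {0,1}
E[X^2] = 0^2*(1-3/8) + 1^2*3/8 = 3/8

3/8


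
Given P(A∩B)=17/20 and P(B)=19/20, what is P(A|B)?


P(A|B) = P(A∩B)/P(B) = (17/20)/(19/20) = 17/19

17/19


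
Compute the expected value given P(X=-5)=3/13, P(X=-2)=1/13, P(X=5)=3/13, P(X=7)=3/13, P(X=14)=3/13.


E[X] = sum(x * P(x))
= -5*3/13 - 2*1/13 + 5*3/13 + 7*3/13 + 14*3/13
= 61/13

61/13


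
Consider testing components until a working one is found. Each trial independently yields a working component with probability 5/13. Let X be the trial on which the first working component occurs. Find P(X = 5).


P(X=5) = (1-p)^4 * p = (8/13)^4 * 5/13
= 4096/28561 * 5/13 = 20480/371293

20480/371293


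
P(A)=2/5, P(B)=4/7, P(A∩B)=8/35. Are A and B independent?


P(A)*P(B) = 2/5*4/7 = 8/35
P(A∩B) = 8/35, which equals P(A)P(B), so independent

Yes, A and B are independent


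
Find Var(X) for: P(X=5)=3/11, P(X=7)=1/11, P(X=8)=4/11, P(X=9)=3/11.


E[X] = 81/11, E[X^2] = 623/11
Var(X) = E[X^2] - (E[X])^2 = 623/11 - (81/11)^2 = 292/121

292/121


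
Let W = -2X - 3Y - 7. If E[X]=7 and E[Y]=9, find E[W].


E[-2X - 3Y - 7] = -2*E[X] - 3*E[Y] - 7
= (-2)*(7) + (-3)*(9) + (-7)
= -14 - 27 - 7 = -48

-48


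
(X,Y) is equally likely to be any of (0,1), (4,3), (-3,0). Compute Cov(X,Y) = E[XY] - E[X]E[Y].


E[X]=1/3, E[Y]=4/3, E[XY]=4
Cov(X,Y) = E[XY] - E[X]E[Y] = 4 - 1/3*4/3 = 32/9

32/9


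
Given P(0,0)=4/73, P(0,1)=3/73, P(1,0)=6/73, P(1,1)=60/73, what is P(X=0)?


P(X=0) = P(0,0)+P(0,1) = 4/73 + 3/73 = 7/73

7/73


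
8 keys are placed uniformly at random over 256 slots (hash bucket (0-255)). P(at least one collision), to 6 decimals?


P(all different) = prod((256-i)/256 for i=0..7) = 0.895423
P(at least one match) = 1 - 0.895423 = 0.104577

0.104577


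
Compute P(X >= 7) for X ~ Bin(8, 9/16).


P(X>=7) = P(X=7) + P(X=8)
= 33480783/536870912 + 43046721/4294967296
= 310892985/4294967296

310892985/4294967296


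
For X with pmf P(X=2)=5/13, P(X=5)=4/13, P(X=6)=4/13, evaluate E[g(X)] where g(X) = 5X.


E[5X] = sum(g(x)*P(x))
= 10*5/13 + 25*4/13 + 30*4/13
= 270/13

270/13


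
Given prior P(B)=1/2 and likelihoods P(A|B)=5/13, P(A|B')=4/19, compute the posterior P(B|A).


P(A) = P(A|B)P(B) + P(A|B')P(B') = 5/13*1/2 + 4/19*1/2 = 147/494
P(B|A) = P(A|B)P(B)/P(A) = (5/26)/(147/494) = 95/147

95/147


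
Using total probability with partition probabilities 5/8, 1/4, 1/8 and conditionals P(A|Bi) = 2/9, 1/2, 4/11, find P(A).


P(A) = P(A|B1)P(B1) + P(A|B2)P(B2) + P(A|B3)P(B3)
= 2/9*5/8 + 1/2*1/4 + 4/11*1/8
= 5/36 + 1/8 + 1/22 = 245/792

245/792


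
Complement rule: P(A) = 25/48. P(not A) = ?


P(A') = 1 - P(A) = 1 - 25/48 = 23/48

23/48


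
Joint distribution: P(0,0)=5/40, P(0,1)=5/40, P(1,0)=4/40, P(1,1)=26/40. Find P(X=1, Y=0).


Read from table: P(X=1, Y=0) = 4/40 = 1/10

1/10


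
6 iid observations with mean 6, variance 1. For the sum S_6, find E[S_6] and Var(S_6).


E[S_n] = n*mu = 6*6 = 36
Var(S_n) = n*sigma^2 = 6*1 = 6

E[S_6]=36, Var(S_6)=6


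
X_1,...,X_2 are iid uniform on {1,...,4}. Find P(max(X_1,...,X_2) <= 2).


P(max <= 2) = P(all X_i <= 2) = (P(X_1 <= 2))^2
= (2/4)^2 = (1/2)^2 = 1/4

1/4


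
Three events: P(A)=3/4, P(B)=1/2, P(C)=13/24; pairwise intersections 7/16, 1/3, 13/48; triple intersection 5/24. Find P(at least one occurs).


P(A∪B∪C) = P(A)+P(B)+P(C) - P(AB)-P(AC)-P(BC) + P(ABC)
= 3/4+1/2+13/24 - 7/16-1/3-13/48 + 5/24
= 23/24

23/24


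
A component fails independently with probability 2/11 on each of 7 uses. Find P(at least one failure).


P(at least one) = 1 - P(none)
P(none) = (1 - 2/11)^7 = (9/11)^7 = 4782969/19487171
P(at least one) = 1 - 4782969/19487171 = 14704202/19487171

14704202/19487171


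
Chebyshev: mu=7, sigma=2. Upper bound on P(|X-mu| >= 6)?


k = 6/2 = 3
Chebyshev: P(|X-mu| >= k*sigma) <= 1/k^2 = 1/3^2 = 1/9

1/9


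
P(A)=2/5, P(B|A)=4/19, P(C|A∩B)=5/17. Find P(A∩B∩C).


P(A∩B∩C) = P(A) * P(B|A) * P(C|A∩B)
= 2/5 * 4/19 * 5/17
= 8/95 * 5/17 = 8/323

8/323


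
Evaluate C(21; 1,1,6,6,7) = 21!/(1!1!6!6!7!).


21! = 51090942171709440000
Denominator: 1!=1 * 1!=1 * 6!=720 * 6!=720 * 7!=5040
Coefficient = 51090942171709440000 / 2612736000 = 19554575040

19554575040


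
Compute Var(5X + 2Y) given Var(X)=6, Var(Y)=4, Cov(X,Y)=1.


Var(5X + 2Y) = 5^2*Var(X) + 2^2*Var(Y) + 2*5*2*Cov(X,Y)
= 25*6 + 4*4 + 20*1
= 150 + 16 + 20 = 186

186


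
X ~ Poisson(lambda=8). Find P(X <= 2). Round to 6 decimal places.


P(X<=2) = e^(-8)*8^0/0! + e^(-8)*8^1/1! + e^(-8)*8^2/2!
≈ 0.0003354626 + 0.0026837010 + 0.0107348041
= 0.0137539677
≈ 0.013754

0.013754


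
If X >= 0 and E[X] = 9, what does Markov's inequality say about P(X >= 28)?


Markov: P(X >= a) <= E[X]/a
P(X >= 28) <= 9/28

9/28


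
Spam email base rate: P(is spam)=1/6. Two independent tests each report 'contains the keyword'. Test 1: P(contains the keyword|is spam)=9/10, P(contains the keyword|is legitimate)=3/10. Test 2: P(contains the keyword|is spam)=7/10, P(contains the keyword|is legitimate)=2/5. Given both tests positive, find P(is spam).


After test 1: P(+) = 9/10*1/6 + 3/10*5/6 = 2/5
P(B|+) = (3/20)/(2/5) = 3/8
After test 2 (use post1 as new prior): P(+) = 7/10*3/8 + 2/5*5/8 = 41/80
P(B|+,+) = (21/80)/(41/80) = 21/41

21/41


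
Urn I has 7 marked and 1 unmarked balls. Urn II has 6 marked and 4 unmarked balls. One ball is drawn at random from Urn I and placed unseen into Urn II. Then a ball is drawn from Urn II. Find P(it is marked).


P(transfer marked) = 7/8; P(transfer unmarked) = 1/8
If marked transferred: Urn II has 7 marked of 11, so P(marked|marked moved) = 7/11
If unmarked transferred: Urn II has 6 marked of 11, so P(marked|unmarked moved) = 6/11
By total probability: P(marked) = 7/8*7/11 + 1/8*6/11 = 5/8

5/8


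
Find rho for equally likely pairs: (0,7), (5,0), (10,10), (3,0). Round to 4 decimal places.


Cov(X,Y) = 5.8750, Var(X) = 13.2500, Var(Y) = 19.1875
rho = Cov/(sqrt(VarX)*sqrt(VarY)) = 0.3685

0.3685


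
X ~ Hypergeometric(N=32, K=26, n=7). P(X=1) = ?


P(X=1) = C(26,1)*C(6,6) / C(32,7)
= 26*1 / 3365856
= 26/3365856 = 1/129456

1/129456


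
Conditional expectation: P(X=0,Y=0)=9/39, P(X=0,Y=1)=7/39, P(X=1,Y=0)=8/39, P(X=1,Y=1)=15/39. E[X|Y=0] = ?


P(Y=0) = 17/39
E[X|Y=0] = (0*9 + 1*8)/17 = 8/17

8/17


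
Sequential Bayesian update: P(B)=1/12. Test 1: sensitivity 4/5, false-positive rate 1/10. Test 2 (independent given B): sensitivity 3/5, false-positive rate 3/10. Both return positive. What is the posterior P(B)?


After test 1: P(+) = 4/5*1/12 + 1/10*11/12 = 19/120
P(B|+) = (1/15)/(19/120) = 8/19
After test 2 (use post1 as new prior): P(+) = 3/5*8/19 + 3/10*11/19 = 81/190
P(B|+,+) = (24/95)/(81/190) = 16/27

16/27


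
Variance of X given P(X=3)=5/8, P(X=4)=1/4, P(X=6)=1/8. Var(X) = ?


E[X] = 29/8, E[X^2] = 113/8
Var(X) = E[X^2] - (E[X])^2 = 113/8 - (29/8)^2 = 63/64

63/64


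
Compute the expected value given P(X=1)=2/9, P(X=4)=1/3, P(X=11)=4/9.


E[X] = sum(x * P(x))
= 1*2/9 + 4*1/3 + 11*4/9
= 58/9

58/9


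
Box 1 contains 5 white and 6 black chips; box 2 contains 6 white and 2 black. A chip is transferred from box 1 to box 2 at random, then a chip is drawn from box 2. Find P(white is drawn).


P(transfer white) = 5/11; P(transfer black) = 6/11
If white transferred: Urn II has 7 white of 9, so P(white|white moved) = 7/9
If black transferred: Urn II has 6 white of 9, so P(white|black moved) = 2/3
By total probability: P(white) = 5/11*7/9 + 6/11*2/3 = 71/99

71/99


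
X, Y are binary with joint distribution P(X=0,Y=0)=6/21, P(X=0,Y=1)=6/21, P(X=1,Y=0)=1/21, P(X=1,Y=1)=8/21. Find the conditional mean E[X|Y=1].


P(Y=1) = 14/21
E[X|Y=1] = (0*6 + 1*8)/14 = 8/14 = 4/7

4/7


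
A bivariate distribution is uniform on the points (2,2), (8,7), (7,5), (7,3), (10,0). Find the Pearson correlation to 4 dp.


Cov(X,Y) = 0.0800, Var(X) = 6.9600, Var(Y) = 5.8400
rho = Cov/(sqrt(VarX)*sqrt(VarY)) = 0.0125

0.0125


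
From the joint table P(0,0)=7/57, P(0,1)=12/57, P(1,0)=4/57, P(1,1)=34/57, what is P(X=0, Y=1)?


Read from table: P(X=0, Y=1) = 12/57 = 4/19

4/19


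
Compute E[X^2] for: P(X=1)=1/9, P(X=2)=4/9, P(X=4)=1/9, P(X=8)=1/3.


E[X^2] = sum(x^2 * P(x))
= 1*1/9 + 4*4/9 + 16*1/9 + 64*1/3
= 25

25


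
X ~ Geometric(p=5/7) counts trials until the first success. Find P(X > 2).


P(X > 2) = P(first 2 trials all fail) = (1-p)^2 = (2/7)^2 = 4/49

4/49


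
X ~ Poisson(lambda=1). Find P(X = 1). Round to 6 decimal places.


P(X=1) = e^(-1) * 1^1 / 1!
≈ 0.3678794412 * 1 / 1
≈ 0.367879

0.367879


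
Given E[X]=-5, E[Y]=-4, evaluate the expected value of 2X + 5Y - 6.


E[2X + 5Y - 6] = 2*E[X] + 5*E[Y] - 6
= (2)*(-5) + (5)*(-4) + (-6)
= -10 - 20 - 6 = -36

-36


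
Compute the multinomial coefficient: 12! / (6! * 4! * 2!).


12! = 479001600
Denominator: 6!=720 * 4!=24 * 2!=2
Coefficient = 479001600 / 34560 = 13860

13860


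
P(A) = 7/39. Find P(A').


P(A') = 1 - P(A) = 1 - 7/39 = 32/39

32/39


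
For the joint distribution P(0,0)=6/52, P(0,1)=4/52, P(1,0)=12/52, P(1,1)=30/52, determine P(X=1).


P(X=1) = P(1,0)+P(1,1) = 12/52 + 30/52 = 42/52 = 21/26

21/26


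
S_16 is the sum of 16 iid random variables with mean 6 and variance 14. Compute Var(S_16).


By independence, Var(S_n) = n*Var(X_1) = 16*14 = 224

224


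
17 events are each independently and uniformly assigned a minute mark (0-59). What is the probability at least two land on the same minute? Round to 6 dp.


P(all different) = prod((60-i)/60 for i=0..16) = 0.081369
P(at least one match) = 1 - 0.081369 = 0.918631

0.918631


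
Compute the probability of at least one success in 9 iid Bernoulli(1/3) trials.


P(at least one) = 1 - P(none)
P(none) = (1 - 1/3)^9 = (2/3)^9 = 512/19683
P(at least one) = 1 - 512/19683 = 19171/19683

19171/19683


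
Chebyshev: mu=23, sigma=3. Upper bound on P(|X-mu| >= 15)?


k = 15/3 = 5
Chebyshev: P(|X-mu| >= k*sigma) <= 1/k^2 = 1/5^2 = 1/25

1/25


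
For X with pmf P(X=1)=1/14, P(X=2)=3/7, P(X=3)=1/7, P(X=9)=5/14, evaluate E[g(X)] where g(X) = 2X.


E[2X] = sum(g(x)*P(x))
= 2*1/14 + 4*3/7 + 6*1/7 + 18*5/14
= 64/7

64/7


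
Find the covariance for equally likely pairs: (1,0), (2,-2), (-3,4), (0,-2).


E[X]=0, E[Y]=0, E[XY]=-4
Cov(X,Y) = E[XY] - E[X]E[Y] = -4 - 0*0 = -4

-4


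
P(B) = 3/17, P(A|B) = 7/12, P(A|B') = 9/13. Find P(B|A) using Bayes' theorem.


P(A) = P(A|B)P(B) + P(A|B')P(B') = 7/12*3/17 + 9/13*14/17 = 35/52
P(B|A) = P(A|B)P(B)/P(A) = (7/68)/(35/52) = 13/85

13/85


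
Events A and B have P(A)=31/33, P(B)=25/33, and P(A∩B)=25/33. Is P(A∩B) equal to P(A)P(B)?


P(A)*P(B) = 31/33*25/33 = 775/1089
P(A∩B) = 25/33 != 775/1089, so not independent

No, A and B are not independent


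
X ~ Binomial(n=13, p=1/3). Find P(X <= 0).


P(X<=0) = P(X=0)
= 8192/1594323
= 8192/1594323

8192/1594323


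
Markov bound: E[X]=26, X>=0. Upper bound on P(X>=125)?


Markov: P(X >= a) <= E[X]/a
P(X >= 125) <= 26/125

26/125


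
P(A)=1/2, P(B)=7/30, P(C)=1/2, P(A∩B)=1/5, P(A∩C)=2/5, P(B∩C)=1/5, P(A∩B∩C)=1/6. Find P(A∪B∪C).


P(A∪B∪C) = P(A)+P(B)+P(C) - P(AB)-P(AC)-P(BC) + P(ABC)
= 1/2+7/30+1/2 - 1/5-2/5-1/5 + 1/6
= 3/5

3/5


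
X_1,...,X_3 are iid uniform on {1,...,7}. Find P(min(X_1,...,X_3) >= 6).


P(min >= 6) = P(all X_i >= 6) = (P(X_1 >= 6))^3
= (2/7)^3 = 8/343

8/343


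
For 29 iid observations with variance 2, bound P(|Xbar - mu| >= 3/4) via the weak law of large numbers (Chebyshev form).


Var(Xbar) = Var(X)/n = 2/29
Chebyshev: P(|Xbar-mu| >= 3/4) <= Var(Xbar)/(3/4)^2 = (2/29)/(9/16) = 32/261

32/261


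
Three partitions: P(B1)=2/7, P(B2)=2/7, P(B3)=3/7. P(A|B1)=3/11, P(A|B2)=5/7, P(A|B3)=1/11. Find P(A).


P(A) = P(A|B1)P(B1) + P(A|B2)P(B2) + P(A|B3)P(B3)
= 3/11*2/7 + 5/7*2/7 + 1/11*3/7
= 6/77 + 10/49 + 3/77 = 173/539

173/539


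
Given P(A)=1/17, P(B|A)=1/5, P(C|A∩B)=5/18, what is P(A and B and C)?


P(A∩B∩C) = P(A) * P(B|A) * P(C|A∩B)
= 1/17 * 1/5 * 5/18
= 1/85 * 5/18 = 1/306

1/306


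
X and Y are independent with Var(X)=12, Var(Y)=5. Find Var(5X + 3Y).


Independence => Cov(X,Y)=0
Var(5X + 3Y) = 5^2*Var(X) + 3^2*Var(Y)
= 25*12 + 9*5 = 345

345


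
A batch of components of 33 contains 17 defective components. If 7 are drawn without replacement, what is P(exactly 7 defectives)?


P(X=7) = C(17,7)*C(16,0) / C(33,7)
= 19448*1 / 4272048
= 19448/4272048 = 221/48546

221/48546


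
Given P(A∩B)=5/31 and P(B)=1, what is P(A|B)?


P(A|B) = P(A∩B)/P(B) = (5/31)/(31/31) = 5/31

5/31


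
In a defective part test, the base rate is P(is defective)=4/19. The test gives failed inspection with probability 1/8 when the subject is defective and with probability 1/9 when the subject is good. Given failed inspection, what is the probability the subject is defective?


P(A) = P(A|B)P(B) + P(A|B')P(B') = 1/8*4/19 + 1/9*15/19 = 13/114
P(B|A) = P(A|B)P(B)/P(A) = (1/38)/(13/114) = 3/13

3/13


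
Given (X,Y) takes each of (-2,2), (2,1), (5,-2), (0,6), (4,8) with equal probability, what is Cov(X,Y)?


E[X]=9/5, E[Y]=3, E[XY]=4
Cov(X,Y) = E[XY] - E[X]E[Y] = 4 - 9/5*3 = -7/5

-7/5


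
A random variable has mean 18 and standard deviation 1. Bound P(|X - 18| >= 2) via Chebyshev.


k = 2/1 = 2
Chebyshev: P(|X-mu| >= k*sigma) <= 1/k^2 = 1/2^2 = 1/4

1/4


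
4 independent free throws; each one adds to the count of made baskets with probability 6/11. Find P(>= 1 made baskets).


P(at least one) = 1 - P(none)
P(none) = (1 - 6/11)^4 = (5/11)^4 = 625/14641
P(at least one) = 1 - 625/14641 = 14016/14641

14016/14641


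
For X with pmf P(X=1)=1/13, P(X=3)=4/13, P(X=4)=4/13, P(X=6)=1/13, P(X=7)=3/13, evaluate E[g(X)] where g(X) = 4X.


E[4X] = sum(g(x)*P(x))
= 4*1/13 + 12*4/13 + 16*4/13 + 24*1/13 + 28*3/13
= 224/13

224/13


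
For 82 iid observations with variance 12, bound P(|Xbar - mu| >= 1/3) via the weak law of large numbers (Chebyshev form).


Var(Xbar) = Var(X)/n = 12/82
Chebyshev: P(|Xbar-mu| >= 1/3) <= Var(Xbar)/(1/3)^2 = (6/41)/(1/9) = 54/41
Bound exceeds 1, so trivial bound: 1

1


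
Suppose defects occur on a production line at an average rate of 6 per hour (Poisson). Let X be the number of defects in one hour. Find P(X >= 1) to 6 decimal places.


P(X>=1) = 1 - P(X<=0) = 1 - (e^(-6)*6^0/0!)
≈ 1 - 0.0024787522 = 0.9975212478
≈ 0.997521

0.997521


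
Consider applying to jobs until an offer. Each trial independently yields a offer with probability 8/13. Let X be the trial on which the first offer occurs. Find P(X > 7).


P(X > 7) = P(first 7 trials all fail) = (1-p)^7 = (5/13)^7 = 78125/62748517

78125/62748517


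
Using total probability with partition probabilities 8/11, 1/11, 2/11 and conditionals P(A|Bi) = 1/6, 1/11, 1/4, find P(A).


P(A) = P(A|B1)P(B1) + P(A|B2)P(B2) + P(A|B3)P(B3)
= 1/6*8/11 + 1/11*1/11 + 1/4*2/11
= 4/33 + 1/121 + 1/22 = 127/726

127/726


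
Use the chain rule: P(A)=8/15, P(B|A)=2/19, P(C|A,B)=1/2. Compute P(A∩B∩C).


P(A∩B∩C) = P(A) * P(B|A) * P(C|A∩B)
= 8/15 * 2/19 * 1/2
= 16/285 * 1/2 = 8/285

8/285


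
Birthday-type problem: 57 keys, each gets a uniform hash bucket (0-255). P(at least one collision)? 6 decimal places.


P(all different) = prod((256-i)/256 for i=0..56) = 0.001169
P(at least one match) = 1 - 0.001169 = 0.998831

0.998831


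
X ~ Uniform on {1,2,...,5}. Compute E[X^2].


E[X^2] = (1/5) * sum(x^2 for x=1..5)
= 55/5 = 11

11


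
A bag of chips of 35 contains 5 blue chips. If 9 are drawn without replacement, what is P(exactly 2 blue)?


P(X=2) = C(5,2)*C(30,7) / C(35,9)
= 10*2035800 / 70607460
= 20358000/70607460 = 11700/40579

11700/40579


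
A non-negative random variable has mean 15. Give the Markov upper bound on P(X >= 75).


Markov: P(X >= a) <= E[X]/a
P(X >= 75) <= 15/75 = 1/5

1/5


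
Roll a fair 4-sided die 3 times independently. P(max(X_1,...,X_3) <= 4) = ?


P(max <= 4) = P(all X_i <= 4) = (P(X_1 <= 4))^3
= (4/4)^3 = 1^3 = 1

1


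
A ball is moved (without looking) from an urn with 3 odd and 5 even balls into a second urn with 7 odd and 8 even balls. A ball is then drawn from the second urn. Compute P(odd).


P(transfer odd) = 3/8; P(transfer even) = 5/8
If odd transferred: Urn II has 8 odd of 16, so P(odd|odd moved) = 1/2
If even transferred: Urn II has 7 odd of 16, so P(odd|even moved) = 7/16
By total probability: P(odd) = 3/8*1/2 + 5/8*7/16 = 59/128

59/128


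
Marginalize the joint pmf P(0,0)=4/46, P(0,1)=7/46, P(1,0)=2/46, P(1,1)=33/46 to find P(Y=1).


P(Y=1) = P(0,1)+P(1,1) = 7/46 + 33/46 = 40/46 = 20/23

20/23


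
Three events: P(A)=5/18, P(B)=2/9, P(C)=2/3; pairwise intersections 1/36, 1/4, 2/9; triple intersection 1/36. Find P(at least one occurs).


P(A∪B∪C) = P(A)+P(B)+P(C) - P(AB)-P(AC)-P(BC) + P(ABC)
= 5/18+2/9+2/3 - 1/36-1/4-2/9 + 1/36
= 25/36

25/36


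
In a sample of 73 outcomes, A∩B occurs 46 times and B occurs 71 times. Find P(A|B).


P(A|B) = P(A∩B)/P(B) = (46/73)/(71/73) = 46/71

46/71


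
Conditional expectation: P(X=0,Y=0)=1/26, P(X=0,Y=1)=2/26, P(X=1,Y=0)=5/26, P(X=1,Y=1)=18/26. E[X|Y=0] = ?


P(Y=0) = 6/26
E[X|Y=0] = (0*1 + 1*5)/6 = 5/6

5/6


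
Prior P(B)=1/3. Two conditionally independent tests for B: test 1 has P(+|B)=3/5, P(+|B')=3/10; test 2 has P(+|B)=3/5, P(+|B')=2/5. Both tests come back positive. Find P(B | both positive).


After test 1: P(+) = 3/5*1/3 + 3/10*2/3 = 2/5
P(B|+) = (1/5)/(2/5) = 1/2
After test 2 (use post1 as new prior): P(+) = 3/5*1/2 + 2/5*1/2 = 1/2
P(B|+,+) = (3/10)/(1/2) = 3/5

3/5


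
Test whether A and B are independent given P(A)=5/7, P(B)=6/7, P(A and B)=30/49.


P(A)*P(B) = 5/7*6/7 = 30/49
P(A∩B) = 30/49, which equals P(A)P(B), so independent

Yes, A and B are independent


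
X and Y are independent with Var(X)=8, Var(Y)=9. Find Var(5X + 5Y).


Independence => Cov(X,Y)=0
Var(5X + 5Y) = 5^2*Var(X) + 5^2*Var(Y)
= 25*8 + 25*9 = 425

425


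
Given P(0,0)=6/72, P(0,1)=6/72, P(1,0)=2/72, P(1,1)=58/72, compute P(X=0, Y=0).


Read from table: P(X=0, Y=0) = 6/72 = 1/12

1/12


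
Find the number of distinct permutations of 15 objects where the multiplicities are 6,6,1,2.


15! = 1307674368000
Denominator: 6!=720 * 6!=720 * 1!=1 * 2!=2
Coefficient = 1307674368000 / 1036800 = 1261260

1261260


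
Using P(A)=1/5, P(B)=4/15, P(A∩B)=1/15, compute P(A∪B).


P(A∪B) = P(A) + P(B) - P(A∩B)
= 1/5 + 4/15 - 1/15 = 2/5

2/5


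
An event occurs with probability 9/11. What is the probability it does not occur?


P(A') = 1 - P(A) = 1 - 9/11 = 2/11

2/11


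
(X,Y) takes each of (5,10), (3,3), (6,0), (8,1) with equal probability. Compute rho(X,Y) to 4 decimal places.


Cov(X,Y) = -2.5000, Var(X) = 3.2500, Var(Y) = 15.2500
rho = Cov/(sqrt(VarX)*sqrt(VarY)) = -0.3551

-0.3551


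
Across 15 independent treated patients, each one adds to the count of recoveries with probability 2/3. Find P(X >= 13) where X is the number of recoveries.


P(X>=13) = P(X=13) + P(X=14) + P(X=15)
= 286720/4782969 + 81920/4782969 + 32768/14348907
= 1138688/14348907

1138688/14348907
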